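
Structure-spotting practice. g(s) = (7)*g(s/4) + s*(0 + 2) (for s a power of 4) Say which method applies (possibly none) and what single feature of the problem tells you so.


Verdict: the master substitution — recursion at s/4 is multiplicative in the index; logarithmic reindexing via s = 4^m linearizes it.


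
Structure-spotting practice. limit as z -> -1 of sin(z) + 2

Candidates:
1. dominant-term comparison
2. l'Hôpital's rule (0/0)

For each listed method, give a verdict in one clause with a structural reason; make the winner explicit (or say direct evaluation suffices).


Technique: no special technique — nothing blocks direct substitution at -1: plug in and finish.
- dominant-term comparison: no dominant-degree comparison decides it.
- l'Hôpital's rule (0/0): evaluation at the point is determinate, so the rule has nothing to repair.


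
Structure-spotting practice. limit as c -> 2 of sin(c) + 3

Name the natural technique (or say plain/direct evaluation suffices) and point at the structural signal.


Best approach: no special technique — nothing blocks direct substitution at 2: plug in and finish.


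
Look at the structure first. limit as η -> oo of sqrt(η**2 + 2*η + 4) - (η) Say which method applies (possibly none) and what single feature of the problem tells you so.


Diagnosis: conjugate multiplication — sqrt(η**2 + 2*η + 4) and η both blow up, but their difference is tame once the conjugate rationalizes it.


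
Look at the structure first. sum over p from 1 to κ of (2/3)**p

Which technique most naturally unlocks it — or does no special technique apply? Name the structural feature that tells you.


Diagnosis: the geometric series formula — each summand is the previous one scaled by 2/3; that constant multiplier is itself the geometric structure.


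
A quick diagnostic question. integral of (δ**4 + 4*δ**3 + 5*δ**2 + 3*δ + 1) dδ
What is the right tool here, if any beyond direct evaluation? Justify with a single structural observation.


Diagnosis: no special technique — the integrand is a sum of constant multiples of powers of δ — integrate term by term.


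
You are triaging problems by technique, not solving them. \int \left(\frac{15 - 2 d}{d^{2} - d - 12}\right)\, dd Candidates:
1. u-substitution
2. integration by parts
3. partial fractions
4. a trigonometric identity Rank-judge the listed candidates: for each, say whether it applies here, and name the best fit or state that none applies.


Method: partial fractions — the bottom, d^{2} - d - 12, comes apart into simple factors, and a proper rational function over split factors decomposes.
- u-substitution: no subexpression of the integrand pairs with its own derivative as a factor — individual terms may offer their own substitutions, but any change of variable covering the whole integral would have to be constructed from outside the expression.
- integration by parts — the nonconstant-polynomial-times-standard-kernel pattern (an exp, sine, cosine, or logarithm partner) is absent.
- partial fractions: a fit — the right tool for this form.
- a trigonometric identity: with no trigonometric functions present, identity rewriting has no target.


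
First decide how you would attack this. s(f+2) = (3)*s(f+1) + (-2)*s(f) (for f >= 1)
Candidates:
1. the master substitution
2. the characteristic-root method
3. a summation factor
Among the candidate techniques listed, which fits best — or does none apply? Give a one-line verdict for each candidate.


Method: the characteristic-root method — the recurrence is linear and homogeneous with constant coefficients, so the ansatz r^f turns it into a polynomial equation for r.
- the master substitution — with no divided-index recursive call, reindexing by powers of a base buys nothing.
- the characteristic-root method: yes — fits the structure here.
- a summation factor — the recurrence reaches back more than one step, outside the first-order family a summation factor normalizes.


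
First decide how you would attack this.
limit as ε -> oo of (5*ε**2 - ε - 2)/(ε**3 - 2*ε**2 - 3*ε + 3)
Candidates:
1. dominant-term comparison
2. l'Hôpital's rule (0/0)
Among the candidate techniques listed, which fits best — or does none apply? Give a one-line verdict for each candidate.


Diagnosis: dominant-term comparison — divide through by the highest power of ε; every lower-order term dies and the dominant terms decide the limit.
- dominant-term comparison: yes — fits the structure here.
- l'Hôpital's rule (0/0): no 0/0 form appears: written as one quotient, top and bottom both grow without bound, and the ratio is decided by their leading terms.


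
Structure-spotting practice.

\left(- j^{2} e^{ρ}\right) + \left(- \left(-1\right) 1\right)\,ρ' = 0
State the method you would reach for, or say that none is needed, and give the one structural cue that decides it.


Best approach: separation of variables — solved for the derivative, the right side splits multiplicatively into a function of each variable alone — divide and integrate each side.


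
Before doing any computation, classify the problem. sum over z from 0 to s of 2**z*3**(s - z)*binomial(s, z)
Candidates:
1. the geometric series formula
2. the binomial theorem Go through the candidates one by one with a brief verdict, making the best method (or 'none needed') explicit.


Best approach: the binomial theorem — binomial coefficients against complementary powers of 2 and 3: recognize the binomial expansion and resum.
- the geometric series formula — the term-to-term ratio drifts with the index — the one thing the geometric formula cannot absorb.
- the binomial theorem — applies; the problem has the shape this method handles.


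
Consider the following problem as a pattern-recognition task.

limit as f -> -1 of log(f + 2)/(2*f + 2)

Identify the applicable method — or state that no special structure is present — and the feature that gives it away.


Diagnosis: l'Hôpital's rule (0/0) — the 0/0 form at -1 is the signature situation for l'Hôpital's rule. A first-order expansion at the point is an equally standard path; the rule packages it.


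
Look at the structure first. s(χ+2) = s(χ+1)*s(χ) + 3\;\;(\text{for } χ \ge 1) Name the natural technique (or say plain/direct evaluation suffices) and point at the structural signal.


Method: no special technique — nonlinear feedback in the recursion rules out every root- or factor-based technique.


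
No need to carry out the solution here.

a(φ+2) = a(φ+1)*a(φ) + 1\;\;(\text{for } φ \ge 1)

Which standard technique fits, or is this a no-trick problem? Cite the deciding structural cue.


Method: no special technique — this one you iterate or analyze qualitatively: the nonlinearity defeats linear solution methods.


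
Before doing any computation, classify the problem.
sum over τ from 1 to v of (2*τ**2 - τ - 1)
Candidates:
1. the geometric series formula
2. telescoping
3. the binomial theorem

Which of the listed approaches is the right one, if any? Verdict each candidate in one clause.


Method: no special technique — this is bookkeeping, not technique: standard formulas for sums of constant-multiple powers of τ apply termwise.
- the geometric series formula: the term-to-term ratio changes with the index, so the geometric formula cannot close it.
- telescoping: the summand is not presented as a shifted difference — a telescoping rewrite may exist, but the displayed structure does not offer one.
- the binomial theorem — there is no pair of bases whose matched powers would reassemble into a single binomial power.


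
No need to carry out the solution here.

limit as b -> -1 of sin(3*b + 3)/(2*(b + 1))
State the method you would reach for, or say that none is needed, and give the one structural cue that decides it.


Diagnosis: l'Hôpital's rule (0/0) — both numerator and denominator vanish at -1: the genuine 0/0 indeterminate that l'Hôpital exists for. A local series expansion at the point resolves it as well; the rule is the packaged version of that step.


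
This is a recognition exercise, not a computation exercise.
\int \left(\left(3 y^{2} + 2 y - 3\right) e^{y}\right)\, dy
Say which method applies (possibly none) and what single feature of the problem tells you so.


Technique: integration by parts — a polynomial 3 y^{2} + 2 y - 3 against the kernel e^{y} is the signature bounded-ladder case for integration by parts.


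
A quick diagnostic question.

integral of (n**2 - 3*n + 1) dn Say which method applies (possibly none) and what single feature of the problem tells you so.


Diagnosis: no special technique — every term is a constant multiple of a power of n; term-wise power-rule integration needs no preliminary transformation.


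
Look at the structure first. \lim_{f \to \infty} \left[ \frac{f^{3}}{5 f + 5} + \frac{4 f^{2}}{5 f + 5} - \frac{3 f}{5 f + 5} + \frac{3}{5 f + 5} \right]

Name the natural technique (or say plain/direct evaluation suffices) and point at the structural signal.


Diagnosis: dominant-term comparison — divide by the highest power of f present: lower-order terms vanish and the dominant ratio remains. Differentiating the expression as a single quotient would eventually settle it as well; matching dominant growth settles it immediately.


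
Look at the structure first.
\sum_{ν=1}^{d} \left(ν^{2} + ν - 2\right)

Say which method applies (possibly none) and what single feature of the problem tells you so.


Method: no special technique — nothing telescopes and nothing is geometric; polynomial terms in ν sum term by term.


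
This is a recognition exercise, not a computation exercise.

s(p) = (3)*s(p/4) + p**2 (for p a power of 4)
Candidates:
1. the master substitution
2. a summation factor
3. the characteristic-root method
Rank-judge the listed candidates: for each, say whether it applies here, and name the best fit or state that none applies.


Diagnosis: the master substitution — the index is divided (p/4), not shifted — substitute p = 4^m to straighten it into a shift recurrence.
- the master substitution: a fit — the right tool for this form.
- a summation factor: a divided-index call is outside the fixed-shift first-order family a summation factor normalizes.
- the characteristic-root method: a divided-index call is not the fixed-shift linear shape that characteristic roots solve.


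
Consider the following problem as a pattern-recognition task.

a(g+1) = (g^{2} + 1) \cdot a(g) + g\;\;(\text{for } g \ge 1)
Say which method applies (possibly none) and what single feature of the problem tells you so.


Diagnosis: a summation factor — first-order, linear, moving coefficient g^{2} + 1: the discrete analogue of an integrating factor handles it.


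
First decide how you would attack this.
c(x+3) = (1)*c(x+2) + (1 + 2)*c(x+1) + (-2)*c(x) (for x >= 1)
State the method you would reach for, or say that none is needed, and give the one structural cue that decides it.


Technique: the characteristic-root method — every coefficient is a fixed number and the forcing is zero — substitute r^x and read off the root equation.


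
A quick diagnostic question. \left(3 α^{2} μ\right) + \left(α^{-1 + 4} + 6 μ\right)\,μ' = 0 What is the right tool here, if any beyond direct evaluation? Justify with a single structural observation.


Best approach: the exact-equation method — because the two cross partials coincide, the form is conservative as written — recover its potential in (α, μ).


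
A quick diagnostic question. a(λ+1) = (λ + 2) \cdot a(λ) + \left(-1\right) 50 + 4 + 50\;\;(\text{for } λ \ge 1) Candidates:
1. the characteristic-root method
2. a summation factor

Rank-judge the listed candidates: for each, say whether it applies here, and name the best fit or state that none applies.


Technique: a summation factor — first-order, linear, moving coefficient λ + 2: the discrete analogue of an integrating factor handles it.
- the characteristic-root method — the coefficients change with the index, which the root method cannot absorb.
- a summation factor: yes, a natural case for it.


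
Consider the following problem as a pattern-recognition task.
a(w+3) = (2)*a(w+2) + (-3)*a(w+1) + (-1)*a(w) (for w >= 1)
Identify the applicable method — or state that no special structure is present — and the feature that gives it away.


Technique: the characteristic-root method — because shifting w leaves the equation's coefficients unchanged, exponential trials reduce it to algebra.


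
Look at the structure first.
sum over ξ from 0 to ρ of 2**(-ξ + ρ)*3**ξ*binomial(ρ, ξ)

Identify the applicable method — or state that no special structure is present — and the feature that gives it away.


Technique: the binomial theorem — terms weighting binomial(ρ, ξ) against matched powers of 3 and 2 reassemble into (3 + 2)^ρ by the binomial theorem.


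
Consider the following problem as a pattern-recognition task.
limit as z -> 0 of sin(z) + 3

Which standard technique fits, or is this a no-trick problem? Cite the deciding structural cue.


Diagnosis: no special technique — no denominator vanishes and nothing blows up at 0: direct substitution is the whole computation.


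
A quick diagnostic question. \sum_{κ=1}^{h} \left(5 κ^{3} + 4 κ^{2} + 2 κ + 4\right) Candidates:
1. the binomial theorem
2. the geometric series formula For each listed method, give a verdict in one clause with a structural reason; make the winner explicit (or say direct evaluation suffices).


Technique: no special technique — the sum is polynomial through and through; closed forms for each power of κ finish it directly.
- the binomial theorem — no binomial coefficients pair with matched powers.
- the geometric series formula — the term-to-term ratio changes with the index, so the geometric formula cannot close it.


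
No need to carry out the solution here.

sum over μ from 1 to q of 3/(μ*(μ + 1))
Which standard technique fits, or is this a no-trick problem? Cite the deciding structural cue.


Technique: telescoping — rewrite 3/(μ*(μ + 1)) as simple fractions and successive terms eat each other — only the edges survive.


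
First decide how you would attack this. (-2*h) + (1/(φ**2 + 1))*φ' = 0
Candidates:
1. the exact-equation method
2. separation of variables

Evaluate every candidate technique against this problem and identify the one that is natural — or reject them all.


Diagnosis: separation of variables — all dependence on the two variables factors apart, the defining separable shape.
- the exact-equation method: the cross-partial test holds only vacuously — each coefficient lives in its own variable, so the exactness machinery reads no structure the split form does not already show.
- separation of variables: yes, a natural case for it.


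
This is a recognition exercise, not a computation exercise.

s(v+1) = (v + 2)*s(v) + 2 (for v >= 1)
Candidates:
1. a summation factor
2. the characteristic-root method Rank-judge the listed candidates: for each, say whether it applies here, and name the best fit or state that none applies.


Method: a summation factor — with the index-dependent coefficient v + 2, dividing by the cumulative product turns the left side into a pure difference.
- a summation factor: yes — fits the structure here.
- the characteristic-root method: the coefficients vary with the index, breaking the constant-coefficient structure the method needs.


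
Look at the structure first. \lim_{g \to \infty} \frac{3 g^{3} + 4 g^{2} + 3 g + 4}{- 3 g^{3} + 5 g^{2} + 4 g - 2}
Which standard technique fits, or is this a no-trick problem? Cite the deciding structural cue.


Verdict: dominant-term comparison — divide by the highest power of g present: lower-order terms vanish and the dominant ratio remains. Differentiating the expression as a single quotient would eventually settle it as well; matching dominant growth settles it immediately.


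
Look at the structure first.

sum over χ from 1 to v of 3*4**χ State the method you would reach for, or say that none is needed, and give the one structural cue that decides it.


Best approach: the geometric series formula — each summand is the previous one scaled by 4; that constant multiplier is itself the geometric structure.


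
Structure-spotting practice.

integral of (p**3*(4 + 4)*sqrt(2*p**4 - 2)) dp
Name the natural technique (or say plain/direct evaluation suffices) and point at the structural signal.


Best approach: u-substitution — collected, the integrand has one factor that is, up to a constant, the derivative of an inner expression the rest depends on — substitute for that inner expression.


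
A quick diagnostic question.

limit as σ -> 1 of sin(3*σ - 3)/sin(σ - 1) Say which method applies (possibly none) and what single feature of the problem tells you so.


Diagnosis: l'Hôpital's rule (0/0) — plug in 1: top and bottom both hit zero, so differentiate each and retry. Expanding numerator and denominator to first order gives the same value — the rule automates exactly that.


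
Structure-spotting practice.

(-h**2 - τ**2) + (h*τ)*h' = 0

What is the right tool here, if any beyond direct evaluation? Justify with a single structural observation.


Verdict: the homogeneous substitution — solved for the derivative, the right side is unchanged under scaling τ and h together — it depends only on the ratio h/τ, so substitute a single ratio variable. Rearranged, this also fits the Bernoulli template directly; the homogeneous substitution reads the structure without the rearrangement.


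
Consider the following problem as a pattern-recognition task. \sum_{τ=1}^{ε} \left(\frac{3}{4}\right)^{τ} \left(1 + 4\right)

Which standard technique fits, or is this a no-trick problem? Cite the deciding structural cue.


Best approach: the geometric series formula — the ratio of consecutive terms is the constant \frac{3}{4}, independent of the index — a geometric sum.


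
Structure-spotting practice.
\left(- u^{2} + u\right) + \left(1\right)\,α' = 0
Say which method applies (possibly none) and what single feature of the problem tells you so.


Best approach: no special technique — with α absent the equation is not coupled at all: direct integration in u.


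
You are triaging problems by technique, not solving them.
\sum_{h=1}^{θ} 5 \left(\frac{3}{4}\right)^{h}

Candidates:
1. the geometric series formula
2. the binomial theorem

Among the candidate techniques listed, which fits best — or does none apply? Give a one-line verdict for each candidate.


Diagnosis: the geometric series formula — each summand is the previous one scaled by \frac{3}{4}; that constant multiplier is itself the geometric structure.
- the geometric series formula: applicable, and directly so.
- the binomial theorem — the terms do not reassemble into a binomial power.


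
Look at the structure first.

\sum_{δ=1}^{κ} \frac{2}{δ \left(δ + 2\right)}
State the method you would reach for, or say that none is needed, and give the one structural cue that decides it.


Verdict: telescoping — one partial-fraction pass turns \frac{2}{δ \left(δ + 2\right)} into a shifted difference, and shifted differences telescope.


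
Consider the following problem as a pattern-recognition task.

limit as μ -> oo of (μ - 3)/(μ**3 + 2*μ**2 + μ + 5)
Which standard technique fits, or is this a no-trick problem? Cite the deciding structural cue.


Technique: dominant-term comparison — as μ grows, only the highest-degree terms matter — compare leading terms and read the limit off. Differentiating the expression as a single quotient would eventually settle it as well; matching dominant growth settles it immediately.


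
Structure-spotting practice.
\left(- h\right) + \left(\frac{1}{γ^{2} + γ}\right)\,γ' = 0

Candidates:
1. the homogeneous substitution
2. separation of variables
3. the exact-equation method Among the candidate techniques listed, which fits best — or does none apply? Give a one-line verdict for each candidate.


Verdict: separation of variables — the derivative equals a pure function of h (namely h) times a pure function of γ (namely γ^{2} + γ); divide and integrate each side. This doubles as a Bernoulli equation in the unknown as written; dividing and integrating works on it directly.
- the homogeneous substitution — the slope is not a function of the ratio of the variables alone.
- separation of variables: applicable, and directly so.
- the exact-equation method: with no real cross-dependence between the variables, the exact-equation machinery is a detour rather than the natural reading.


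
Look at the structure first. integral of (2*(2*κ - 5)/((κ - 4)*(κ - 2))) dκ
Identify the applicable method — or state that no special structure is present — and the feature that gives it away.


Best approach: partial fractions — the bottom factors while the top stays lower-degree — split into simple fractions and integrate piece by piece.


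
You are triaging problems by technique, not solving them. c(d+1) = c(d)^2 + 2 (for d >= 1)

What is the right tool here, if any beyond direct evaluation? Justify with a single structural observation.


Verdict: no special technique — the sequence value feeds back through itself nonlinearly — linear superposition fails, and every superposition-based closed form fails with it.


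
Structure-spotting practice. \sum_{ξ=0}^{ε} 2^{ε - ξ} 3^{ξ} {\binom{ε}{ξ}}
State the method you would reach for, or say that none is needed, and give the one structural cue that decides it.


Method: the binomial theorem — the binomial coefficients weight matched powers of 3 and 2, which is exactly the expansion of a binomial power.


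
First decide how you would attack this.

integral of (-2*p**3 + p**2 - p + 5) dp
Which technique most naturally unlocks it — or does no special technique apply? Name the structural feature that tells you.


Method: no special technique — nothing composite, nothing rational, nothing trigonometric — each constant-multiple power of p integrates by the power rule alone.


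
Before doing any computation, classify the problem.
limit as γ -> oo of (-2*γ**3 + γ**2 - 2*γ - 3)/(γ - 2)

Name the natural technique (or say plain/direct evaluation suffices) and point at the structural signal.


Verdict: dominant-term comparison — divide through by the highest power of γ; every lower-order term dies and the dominant terms decide the limit. Differentiating the expression as a single quotient would eventually settle it as well; matching dominant growth settles it immediately.


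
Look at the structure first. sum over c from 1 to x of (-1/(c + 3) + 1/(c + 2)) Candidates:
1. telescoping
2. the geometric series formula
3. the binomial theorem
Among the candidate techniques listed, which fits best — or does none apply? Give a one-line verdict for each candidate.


Diagnosis: telescoping — spot the paired structure — each term adds 1/(c + 2) and subtracts its successor value, which the next term restores: the definition of a telescoping chain.
- telescoping: yes — fits the structure here.
- the geometric series formula: there is no constant term-to-term ratio.
- the binomial theorem — there is no pair of bases whose matched powers would reassemble into a single binomial power.


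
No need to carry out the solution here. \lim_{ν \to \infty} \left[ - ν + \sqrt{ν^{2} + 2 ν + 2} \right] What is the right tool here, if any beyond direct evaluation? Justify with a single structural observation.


Diagnosis: conjugate multiplication — the difference \sqrt{ν^{2} + 2 ν + 2} - ν is an ∞ − ∞ stalemate; its conjugate partner breaks the tie.


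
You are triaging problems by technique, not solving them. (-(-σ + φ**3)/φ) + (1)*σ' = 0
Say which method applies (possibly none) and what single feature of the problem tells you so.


Verdict: a linear integrating factor — linear in the unknown with genuine forcing: multiply through by the exponential of the integrated coefficient and the left side closes into one derivative.


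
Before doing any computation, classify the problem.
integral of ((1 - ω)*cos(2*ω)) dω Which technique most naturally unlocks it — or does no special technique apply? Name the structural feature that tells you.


Best approach: integration by parts — differentiate 1 - ω, integrate cos(2*ω): each pass lowers the polynomial degree, so parts terminates.


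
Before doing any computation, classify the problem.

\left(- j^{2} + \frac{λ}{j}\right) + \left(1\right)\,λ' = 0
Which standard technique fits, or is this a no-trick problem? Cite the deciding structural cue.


Method: a linear integrating factor — the unknown enters only to the first power against a nonzero forcing term — the integrating-factor template applies directly.


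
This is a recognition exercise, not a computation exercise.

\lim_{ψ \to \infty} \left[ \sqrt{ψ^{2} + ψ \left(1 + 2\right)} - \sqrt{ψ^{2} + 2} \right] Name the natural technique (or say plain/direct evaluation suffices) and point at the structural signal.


Diagnosis: conjugate multiplication — both pieces blow up but their difference is finite; the conjugate trick rationalizes \sqrt{ψ^{2} + ψ \left(1 + 2\right)} - \sqrt{ψ^{2} + 2}.


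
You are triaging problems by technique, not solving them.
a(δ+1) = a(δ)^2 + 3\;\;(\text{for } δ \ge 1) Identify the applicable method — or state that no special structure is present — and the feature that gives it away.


Best approach: no special technique — each new value is a nonlinear function of earlier ones — scaling arguments and superposition both fail.


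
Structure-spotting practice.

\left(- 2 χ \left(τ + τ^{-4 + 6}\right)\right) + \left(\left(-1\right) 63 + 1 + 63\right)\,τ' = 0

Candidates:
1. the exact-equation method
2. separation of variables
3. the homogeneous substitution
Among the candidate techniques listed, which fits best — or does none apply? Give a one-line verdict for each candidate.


Best approach: separation of variables — all dependence on the two variables factors apart, the defining separable shape. This doubles as a Bernoulli equation in the unknown as written; dividing and integrating works on it directly.
- the exact-equation method: the mixed partial derivatives differ, so the left side is not a total differential.
- separation of variables: yes, a natural case for it.
- the homogeneous substitution: the slope does not depend on the ratio of the variables alone.


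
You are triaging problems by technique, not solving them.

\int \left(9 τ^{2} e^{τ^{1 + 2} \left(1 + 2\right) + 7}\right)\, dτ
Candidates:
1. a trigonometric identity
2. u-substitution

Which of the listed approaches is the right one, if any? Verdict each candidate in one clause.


Best approach: u-substitution — collected, the integrand has one factor that is, up to a constant, the derivative of an inner expression the rest depends on — substitute for that inner expression.
- a trigonometric identity: there is no trigonometric structure at all — the integrand carries no sine or cosine to rewrite.
- u-substitution: yes, a natural case for it.


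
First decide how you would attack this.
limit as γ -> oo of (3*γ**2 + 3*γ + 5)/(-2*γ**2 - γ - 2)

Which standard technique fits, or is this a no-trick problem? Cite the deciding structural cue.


Method: dominant-term comparison — divide through by the highest power of γ; every lower-order term dies and the dominant terms decide the limit. l'Hôpital's at-infinity variant applies to the expression viewed as a single quotient; the leading-term comparison is the direct route.


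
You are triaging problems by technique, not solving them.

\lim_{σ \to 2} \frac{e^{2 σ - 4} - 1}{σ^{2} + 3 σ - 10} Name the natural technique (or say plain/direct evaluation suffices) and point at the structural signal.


Method: l'Hôpital's rule (0/0) — the 0/0 form at 2 is the signature situation for l'Hôpital's rule. Expanding numerator and denominator to first order gives the same value — the rule automates exactly that.


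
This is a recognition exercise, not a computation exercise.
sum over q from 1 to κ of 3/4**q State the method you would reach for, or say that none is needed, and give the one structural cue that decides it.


Best approach: the geometric series formula — consecutive terms stand in a fixed index-free ratio — the geometric sum formula closes it.


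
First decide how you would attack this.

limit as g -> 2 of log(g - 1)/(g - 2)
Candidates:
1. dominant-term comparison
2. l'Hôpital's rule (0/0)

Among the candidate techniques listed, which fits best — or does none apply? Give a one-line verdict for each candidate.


Verdict: l'Hôpital's rule (0/0) — both numerator and denominator vanish at 2: the genuine 0/0 indeterminate that l'Hôpital exists for. One could equally expand both pieces locally and compare leading terms; the rule does that in one stroke.
- dominant-term comparison: this is not a rational comparison of growth rates at infinity.
- l'Hôpital's rule (0/0): a fit — the right tool for this form.


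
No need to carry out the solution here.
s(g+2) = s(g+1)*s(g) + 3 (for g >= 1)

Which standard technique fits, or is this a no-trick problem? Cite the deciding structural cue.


Technique: no special technique — the recurrence is nonlinear in the sequence terms; no linear-recurrence method fits it as written — one iterates or studies it directly.


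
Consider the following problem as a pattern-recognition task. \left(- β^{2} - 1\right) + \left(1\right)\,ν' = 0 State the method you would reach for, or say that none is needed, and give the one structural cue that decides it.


Diagnosis: no special technique — with ν absent the equation is not coupled at all: direct integration in β.


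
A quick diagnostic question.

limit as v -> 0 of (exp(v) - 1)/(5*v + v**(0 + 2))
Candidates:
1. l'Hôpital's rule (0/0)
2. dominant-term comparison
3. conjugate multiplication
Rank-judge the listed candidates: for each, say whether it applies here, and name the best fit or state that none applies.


Best approach: l'Hôpital's rule (0/0) — numerator and denominator both vanish at 0 — a genuine 0/0 form, which is exactly when l'Hôpital applies. A first-order expansion at the point is an equally standard path; the rule packages it.
- l'Hôpital's rule (0/0) — applies; the problem has the shape this method handles.
- dominant-term comparison: no ranking of term growth rates resolves the limit here.
- conjugate multiplication — multiplying by a conjugate would not remove any indeterminacy here.


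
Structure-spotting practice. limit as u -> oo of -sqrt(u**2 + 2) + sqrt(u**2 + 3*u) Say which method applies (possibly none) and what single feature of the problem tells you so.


Diagnosis: conjugate multiplication — both pieces blow up but their difference is finite; the conjugate trick rationalizes sqrt(u**2 + 3*u) - sqrt(u**2 + 2).


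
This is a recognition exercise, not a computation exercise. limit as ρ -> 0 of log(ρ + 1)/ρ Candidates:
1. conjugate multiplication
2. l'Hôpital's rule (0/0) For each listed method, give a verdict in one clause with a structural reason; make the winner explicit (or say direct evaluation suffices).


Diagnosis: l'Hôpital's rule (0/0) — the 0/0 form at 0 is the signature situation for l'Hôpital's rule. A local series expansion at the point resolves it as well; the rule is the packaged version of that step.
- conjugate multiplication — the conjugate move applies to radical differences, which this is not.
- l'Hôpital's rule (0/0): applicable, and directly so.


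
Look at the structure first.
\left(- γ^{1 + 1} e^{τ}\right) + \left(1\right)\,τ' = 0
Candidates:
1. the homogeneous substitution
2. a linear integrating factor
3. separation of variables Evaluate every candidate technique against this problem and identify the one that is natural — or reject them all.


Diagnosis: separation of variables — solved for the derivative, the right side factors as γ^{1 + 1} times e^{τ} — all γ-dependence separates from all τ-dependence.
- the homogeneous substitution: the ratio of the variables does not determine the slope.
- a linear integrating factor — a nonlinear term in the unknown puts this outside the integrating-factor template.
- separation of variables: a fit — the right tool for this form.


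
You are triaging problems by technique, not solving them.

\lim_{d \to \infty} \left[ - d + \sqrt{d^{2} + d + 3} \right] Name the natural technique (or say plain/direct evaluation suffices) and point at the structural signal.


Method: conjugate multiplication — divergence minus divergence hides a finite answer — expose it by pairing \sqrt{d^{2} + d + 3} - d with its conjugate.


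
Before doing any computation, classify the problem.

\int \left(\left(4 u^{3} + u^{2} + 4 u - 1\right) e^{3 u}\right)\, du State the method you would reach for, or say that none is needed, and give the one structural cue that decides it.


Method: integration by parts — a polynomial factor 4 u^{3} + u^{2} + 4 u - 1 multiplies e^{3 u}; differentiating 4 u^{3} + u^{2} + 4 u - 1 lowers its degree while e^{3 u} integrates cleanly, so parts wins.


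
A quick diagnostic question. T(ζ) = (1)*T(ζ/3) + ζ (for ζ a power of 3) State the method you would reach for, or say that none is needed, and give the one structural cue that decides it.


Best approach: the master substitution — recursion at ζ/3 is multiplicative in the index; logarithmic reindexing via ζ = 3^m linearizes it.


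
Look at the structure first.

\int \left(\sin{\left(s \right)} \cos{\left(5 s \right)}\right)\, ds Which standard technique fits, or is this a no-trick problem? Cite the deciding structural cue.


Technique: a trigonometric identity — distinct frequencies under one product (\sin{\left(s \right)} \cos{\left(5 s \right)}): the product-to-sum identity is the systematic route to an integrable form.


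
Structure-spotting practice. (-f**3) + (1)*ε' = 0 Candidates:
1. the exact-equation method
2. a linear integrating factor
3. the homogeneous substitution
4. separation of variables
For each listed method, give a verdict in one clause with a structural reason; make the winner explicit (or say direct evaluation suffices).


Verdict: no special technique — solved for the derivative, no ε appears — this is antidifferentiation in f wearing ODE clothing.
- the exact-equation method — with the unknown absent from both coefficients, the cross-partial test holds emptily — nothing for the exact method to work on.
- a linear integrating factor — with the unknown absent the integrating factor is a formality; direct integration is the working structure.
- the homogeneous substitution: the slope does not depend on the ratio of the variables alone.
- separation of variables — with no unknown in the slope, separating variables is a formality — the equation integrates directly.


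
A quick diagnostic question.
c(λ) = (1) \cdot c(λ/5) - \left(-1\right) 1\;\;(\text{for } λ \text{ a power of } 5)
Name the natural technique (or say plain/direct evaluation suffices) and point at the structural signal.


Verdict: the master substitution — the argument contracts 5-fold per step: reindex λ exponentially and solve the linear recurrence in the new index.


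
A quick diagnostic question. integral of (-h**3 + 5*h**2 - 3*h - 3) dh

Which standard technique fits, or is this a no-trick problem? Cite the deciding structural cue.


Method: no special technique — a term-by-term power-rule job in h; no substitution or rearrangement earns its keep here.


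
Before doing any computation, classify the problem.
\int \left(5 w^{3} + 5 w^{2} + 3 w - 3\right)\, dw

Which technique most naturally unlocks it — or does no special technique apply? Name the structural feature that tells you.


Technique: no special technique — a term-by-term power-rule job in w; no substitution or rearrangement earns its keep here.


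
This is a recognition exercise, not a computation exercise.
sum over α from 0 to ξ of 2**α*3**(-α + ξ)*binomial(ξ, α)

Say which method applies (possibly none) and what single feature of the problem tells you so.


Best approach: the binomial theorem — binomial coefficients against complementary powers of 2 and 3: recognize the binomial expansion and resum.


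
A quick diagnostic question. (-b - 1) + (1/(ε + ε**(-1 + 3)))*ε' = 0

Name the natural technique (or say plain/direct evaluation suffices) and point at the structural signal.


Diagnosis: separation of variables — separating collects all ε-dependence with the derivative and leaves all b-dependence opposite: variables separate. Rearranged, this also fits the Bernoulli template directly; separation reads the product structure as given.


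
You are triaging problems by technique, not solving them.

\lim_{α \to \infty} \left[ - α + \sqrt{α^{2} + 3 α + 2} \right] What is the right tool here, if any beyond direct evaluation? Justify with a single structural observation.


Technique: conjugate multiplication — the ∞ − ∞ radical form is the exact trigger for the conjugate maneuver.


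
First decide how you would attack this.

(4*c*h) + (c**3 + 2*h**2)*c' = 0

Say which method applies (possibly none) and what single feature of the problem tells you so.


Best approach: the exact-equation method — checking ∂/∂c of 4*c*h against ∂/∂h of c**3 + 2*h**2: they match — the equation is exact as it stands.


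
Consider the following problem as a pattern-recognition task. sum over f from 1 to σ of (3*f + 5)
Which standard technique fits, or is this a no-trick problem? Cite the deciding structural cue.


Verdict: no special technique — recognize the absence of structure: constant-multiple powers of f summed plainly, no special method required.


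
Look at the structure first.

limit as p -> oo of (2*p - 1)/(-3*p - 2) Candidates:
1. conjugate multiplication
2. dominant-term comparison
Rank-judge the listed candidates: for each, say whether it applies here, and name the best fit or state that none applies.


Verdict: dominant-term comparison — at large p only the top-degree terms survive; compare the leading terms and the limit falls out.
- conjugate multiplication: no divergent radical difference is present for a conjugate pair to cancel.
- dominant-term comparison — yes, a natural case for it.


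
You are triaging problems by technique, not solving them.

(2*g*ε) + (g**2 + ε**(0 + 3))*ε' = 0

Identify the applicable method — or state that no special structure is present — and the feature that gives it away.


Best approach: the exact-equation method — equality of cross partials is the green light — assemble the potential function term by term.


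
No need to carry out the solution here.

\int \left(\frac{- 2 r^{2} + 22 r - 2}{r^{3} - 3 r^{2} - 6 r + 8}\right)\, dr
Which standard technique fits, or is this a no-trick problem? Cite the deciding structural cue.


Best approach: partial fractions — rational integrand, reducible denominator r^{3} - 3 r^{2} - 6 r + 8: decompose first, integrate second.


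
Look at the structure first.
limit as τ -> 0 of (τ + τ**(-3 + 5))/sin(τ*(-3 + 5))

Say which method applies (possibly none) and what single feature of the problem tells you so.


Best approach: l'Hôpital's rule (0/0) — substituting 0 gives 0 over 0; differentiate top and bottom once and re-evaluate. Expanding numerator and denominator to first order gives the same value — the rule automates exactly that.


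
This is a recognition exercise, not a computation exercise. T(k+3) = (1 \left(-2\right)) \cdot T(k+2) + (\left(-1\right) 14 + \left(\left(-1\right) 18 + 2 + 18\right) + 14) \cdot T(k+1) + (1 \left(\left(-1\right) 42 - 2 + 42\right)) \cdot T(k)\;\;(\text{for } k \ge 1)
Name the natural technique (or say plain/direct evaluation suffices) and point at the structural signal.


Technique: the characteristic-root method — this is the constant-coefficient homogeneous case — the whole solution in k reduces to a polynomial's roots.
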